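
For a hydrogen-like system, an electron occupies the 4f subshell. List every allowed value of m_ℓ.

-3, -2, -1, 0, 1, 2, 3

The 4f subshell has ℓ = 3, and m_ℓ takes every integer from −ℓ to +ℓ. With ℓ = 3 that gives the 7 values -3, -2, -1, 0, 1, 2, 3.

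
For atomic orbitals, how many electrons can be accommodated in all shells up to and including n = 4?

60

Total orbitals = 1² + 2² + 3² + 4² = 30. Doubling for spin gives 60 electrons.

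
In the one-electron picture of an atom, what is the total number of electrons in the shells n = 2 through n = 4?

58

Shell n has n² orbitals: 2²=4 + 3²=9 + 4²=16 = 29 orbitals.
Two spin states per orbital: 2 × 29 = 58 electrons.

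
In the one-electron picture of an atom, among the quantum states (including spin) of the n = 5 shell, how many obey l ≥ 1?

For n = 5, l ranges over 0 … 4.
Contributions: l=1 → 3; l=2 → 5; l=3 → 7; l=4 → 9.
Orbitals: 3 + 5 + 7 + 9 = 24. Each orbital carries two spin states, so 24 × 2 = 48 states.

48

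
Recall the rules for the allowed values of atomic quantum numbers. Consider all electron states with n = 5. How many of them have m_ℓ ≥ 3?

6

For n = 5, ℓ ranges over 0 … 4.
Orbitals with m_ℓ ≥ 3, by ℓ: ℓ=3 → 1; ℓ=4 → 2.
Orbitals: 1 + 2 = 3. Each orbital carries two spin states, so 3 × 2 = 6 states.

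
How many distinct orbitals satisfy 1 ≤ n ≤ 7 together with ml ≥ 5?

Work shell by shell — for each n, count the (l, ml) pairs that satisfy ml ≥ 5:
n=6 → 1; n=7 → 3.
Total orbitals: 1 + 3 = 4.

4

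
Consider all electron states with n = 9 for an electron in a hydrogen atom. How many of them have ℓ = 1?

6

Go through ℓ = 0, …, 8 (the values permitted for n = 9).
Contributions: ℓ=1 → 3.
Orbitals: 3. Each orbital carries two spin states, so 3 × 2 = 6 states.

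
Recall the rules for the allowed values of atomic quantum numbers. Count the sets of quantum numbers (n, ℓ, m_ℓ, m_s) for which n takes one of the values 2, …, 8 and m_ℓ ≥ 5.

Go shell by shell, enumerating (ℓ, m_ℓ) with m_ℓ ≥ 5:
n=6 → 1; n=7 → 3; n=8 → 6.
Orbitals: 1 + 3 + 6 = 10. Including both spin states (m_s = ±1/2) gives 2 × 10 = 20 states.

20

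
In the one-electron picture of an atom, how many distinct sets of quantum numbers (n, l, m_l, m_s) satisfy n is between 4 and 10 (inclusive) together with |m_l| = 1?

168

Go shell by shell, enumerating (l, m_l) with |m_l| = 1:
n=4 → 6; n=5 → 8; n=6 → 10; n=7 → 12; n=8 → 14; n=9 → 16; n=10 → 18.
Orbitals: 6 + 8 + 10 + 12 + 14 + 16 + 18 = 84. Including both spin states (m_s = ±1/2) gives 2 × 84 = 168 states.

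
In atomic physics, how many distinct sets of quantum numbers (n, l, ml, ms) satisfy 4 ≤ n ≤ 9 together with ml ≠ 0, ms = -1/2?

Per-shell orbital counts meeting the constraint:
n=4 → 12; n=5 → 20; n=6 → 30; n=7 → 42; n=8 → 56; n=9 → 72.
Orbitals: 12 + 20 + 30 + 42 + 56 + 72 = 232. With ms fixed to -1/2 there is one state per orbital, so 232 states.

232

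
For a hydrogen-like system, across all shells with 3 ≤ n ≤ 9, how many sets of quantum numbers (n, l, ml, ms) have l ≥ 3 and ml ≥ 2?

For each n in the range, tally the orbitals obeying l ≥ 3 and ml ≥ 2:
n=4 → 2; n=5 → 5; n=6 → 9; n=7 → 14; n=8 → 20; n=9 → 27.
Orbitals: 2 + 5 + 9 + 14 + 20 + 27 = 77. Including both spin states (ms = ±1/2) gives 2 × 77 = 154 states.

154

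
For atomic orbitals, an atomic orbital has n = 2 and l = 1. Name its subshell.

l = 1 corresponds to the letter 'p', so the subshell is 2p.

2p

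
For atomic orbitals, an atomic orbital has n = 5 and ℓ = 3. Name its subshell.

5f

ℓ = 3 corresponds to the letter 'f', so the subshell is 5f.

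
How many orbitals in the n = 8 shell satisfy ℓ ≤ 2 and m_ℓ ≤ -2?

1

For n = 8, ℓ ranges over 0 … 7.
Per ℓ-value: ℓ=2 → 1.
Total orbitals: 1.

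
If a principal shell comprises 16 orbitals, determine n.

n² = 16 ⇒ n = 4.

n = 4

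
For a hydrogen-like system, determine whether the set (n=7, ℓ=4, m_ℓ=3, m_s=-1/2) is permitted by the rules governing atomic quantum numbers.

n = 7 is a positive integer. ℓ = 4 satisfies 0 ≤ ℓ ≤ n−1 = 6. m_ℓ = 3 lies in the range −ℓ … +ℓ (here −4 … 4). m_s = -1/2 is one of ±1/2.
All four constraints are satisfied.

Yes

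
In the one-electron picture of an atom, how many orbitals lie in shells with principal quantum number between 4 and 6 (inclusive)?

Shell n has n² orbitals: 4²=16 + 5²=25 + 6²=36 = 77 orbitals.

77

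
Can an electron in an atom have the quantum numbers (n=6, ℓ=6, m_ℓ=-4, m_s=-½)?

Not allowed

The orbital quantum number must satisfy 0 ≤ ℓ ≤ n−1. With n = 6 the allowed ℓ values are 0, 1, 2, 3, 4, 5, so ℓ = 6 is out of range.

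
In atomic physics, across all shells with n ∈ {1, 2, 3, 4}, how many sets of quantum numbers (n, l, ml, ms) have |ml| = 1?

24

Treat each shell separately and count matching orbitals:
n=2 → 2; n=3 → 4; n=4 → 6.
Orbitals: 2 + 4 + 6 = 12. Including both spin states (ms = ±1/2) gives 2 × 12 = 24 states.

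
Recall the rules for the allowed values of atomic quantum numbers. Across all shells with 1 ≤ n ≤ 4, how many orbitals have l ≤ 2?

For each n in the range, tally the orbitals obeying l ≤ 2:
n=1 → 1; n=2 → 4; n=3 → 9; n=4 → 9.
Total orbitals: 1 + 4 + 9 + 9 = 23.

23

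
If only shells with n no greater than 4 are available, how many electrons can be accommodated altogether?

60

Total orbitals = 1² + 2² + 3² + 4² = 30. Doubling for spin gives 60 electrons.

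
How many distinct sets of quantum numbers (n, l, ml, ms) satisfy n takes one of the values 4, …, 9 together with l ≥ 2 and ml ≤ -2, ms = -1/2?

83

Treat each shell separately and count matching orbitals:
n=4 → 3; n=5 → 6; n=6 → 10; n=7 → 15; n=8 → 21; n=9 → 28.
Orbitals: 3 + 6 + 10 + 15 + 21 + 28 = 83. With ms fixed to -1/2 there is one state per orbital, so 83 states.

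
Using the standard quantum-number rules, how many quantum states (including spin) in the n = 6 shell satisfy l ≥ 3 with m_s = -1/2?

Per l-value: l=3 → 7; l=4 → 9; l=5 → 11.
Orbitals: 7 + 9 + 11 = 27. With m_s fixed to a single value there is one state per orbital, giving 27 states.

27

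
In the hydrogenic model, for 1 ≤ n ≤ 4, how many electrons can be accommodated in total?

60

Total orbitals = 1² + 2² + 3² + 4² = 30. Doubling for spin gives 60 electrons.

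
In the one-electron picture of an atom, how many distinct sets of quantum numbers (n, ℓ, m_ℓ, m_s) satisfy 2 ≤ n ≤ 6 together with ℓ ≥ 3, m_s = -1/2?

Work shell by shell — for each n, count the (ℓ, m_ℓ) pairs that satisfy ℓ ≥ 3:
n=4 → 7; n=5 → 16; n=6 → 27.
Orbitals: 7 + 16 + 27 = 50. With m_s fixed to -1/2 there is one state per orbital, so 50 states.

50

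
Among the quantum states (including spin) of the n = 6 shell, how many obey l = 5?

Go through l = 0, …, 5 (the values permitted for n = 6).
The (l, ml) pairs meeting l = 5 give: l=5 → 11.
Orbitals: 11. Each orbital carries two spin states, so 11 × 2 = 22 states.

22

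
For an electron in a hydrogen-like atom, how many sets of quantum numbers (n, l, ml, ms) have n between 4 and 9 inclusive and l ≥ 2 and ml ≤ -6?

20

Treat each shell separately and count matching orbitals:
n=7 → 1; n=8 → 3; n=9 → 6.
Orbitals: 1 + 3 + 6 = 10. Including both spin states (ms = ±1/2) gives 2 × 10 = 20 states.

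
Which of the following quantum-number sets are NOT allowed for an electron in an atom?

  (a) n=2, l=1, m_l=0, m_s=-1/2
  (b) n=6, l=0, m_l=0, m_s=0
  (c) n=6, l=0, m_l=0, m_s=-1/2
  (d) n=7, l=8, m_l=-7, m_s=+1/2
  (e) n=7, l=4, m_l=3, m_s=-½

(b) and (d)

(b) has m_s = 0, but an electron's spin must be ±1/2.
(d) has l = 8 ≥ n = 7, violating 0 ≤ l ≤ n−1.
The remaining sets (a), (c), (e) satisfy all four rules.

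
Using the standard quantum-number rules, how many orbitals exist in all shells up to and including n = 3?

14

Total orbitals = 1² + 2² + 3² = 14.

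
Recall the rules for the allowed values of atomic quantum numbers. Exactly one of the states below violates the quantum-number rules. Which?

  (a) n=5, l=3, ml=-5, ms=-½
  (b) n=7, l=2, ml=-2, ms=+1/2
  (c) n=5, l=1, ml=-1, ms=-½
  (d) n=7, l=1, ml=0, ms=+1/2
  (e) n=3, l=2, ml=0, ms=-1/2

(a) has |ml| = 5 > l = 3, violating −l ≤ ml ≤ l.
The remaining sets (b), (c), (d), (e) satisfy all four rules.

(a)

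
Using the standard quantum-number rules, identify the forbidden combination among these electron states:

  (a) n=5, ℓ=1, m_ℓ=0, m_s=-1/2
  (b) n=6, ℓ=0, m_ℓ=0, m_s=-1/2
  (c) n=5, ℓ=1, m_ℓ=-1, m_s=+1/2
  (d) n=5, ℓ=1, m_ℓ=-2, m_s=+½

(d) has |m_ℓ| = 2 > ℓ = 1, violating −ℓ ≤ m_ℓ ≤ ℓ.
The remaining sets (a), (b), (c) satisfy all four rules.

(d)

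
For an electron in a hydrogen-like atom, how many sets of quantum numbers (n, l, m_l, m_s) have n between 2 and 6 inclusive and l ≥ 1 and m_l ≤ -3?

20

Treat each shell separately and count matching orbitals:
n=4 → 1; n=5 → 3; n=6 → 6.
Orbitals: 1 + 3 + 6 = 10. Including both spin states (m_s = ±1/2) gives 2 × 10 = 20 states.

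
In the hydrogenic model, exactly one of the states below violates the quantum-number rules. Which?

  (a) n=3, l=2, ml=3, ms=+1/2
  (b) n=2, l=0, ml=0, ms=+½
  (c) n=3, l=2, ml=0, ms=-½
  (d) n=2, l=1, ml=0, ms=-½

(a) has |ml| = 3 > l = 2, violating −l ≤ ml ≤ l.
The remaining sets (b), (c), (d) satisfy all four rules.

(a)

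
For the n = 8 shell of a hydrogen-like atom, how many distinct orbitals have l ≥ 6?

For n = 8, l ranges over 0 … 7.
The (l, ml) pairs meeting l ≥ 6 give: l=6 → 13; l=7 → 15.
Total orbitals: 13 + 15 = 28.

28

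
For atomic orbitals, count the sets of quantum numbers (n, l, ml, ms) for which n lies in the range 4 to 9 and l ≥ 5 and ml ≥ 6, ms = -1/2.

Go shell by shell, enumerating (l, ml) with l ≥ 5 and ml ≥ 6:
n=7 → 1; n=8 → 3; n=9 → 6.
Orbitals: 1 + 3 + 6 = 10. With ms fixed to -1/2 there is one state per orbital, so 10 states.

10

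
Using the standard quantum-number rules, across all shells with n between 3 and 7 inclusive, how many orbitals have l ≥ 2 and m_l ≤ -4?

10

For each n in the range, tally the orbitals obeying l ≥ 2 and m_l ≤ -4:
n=5 → 1; n=6 → 3; n=7 → 6.
Total orbitals: 1 + 3 + 6 = 10.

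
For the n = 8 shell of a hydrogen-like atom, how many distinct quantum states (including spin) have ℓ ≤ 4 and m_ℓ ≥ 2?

12

With n = 8 the allowed ℓ are 0, 1, …, 7.
Contributions: ℓ=2 → 1; ℓ=3 → 2; ℓ=4 → 3.
Orbitals: 1 + 2 + 3 = 6. Each orbital carries two spin states, so 6 × 2 = 12 states.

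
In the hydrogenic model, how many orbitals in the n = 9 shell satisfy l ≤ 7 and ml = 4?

4

Go through l = 0, …, 8 (the values permitted for n = 9).
The (l, ml) pairs meeting l ≤ 7 and ml = 4 give: l=4 → 1; l=5 → 1; l=6 → 1; l=7 → 1.
Total orbitals: 1 + 1 + 1 + 1 = 4.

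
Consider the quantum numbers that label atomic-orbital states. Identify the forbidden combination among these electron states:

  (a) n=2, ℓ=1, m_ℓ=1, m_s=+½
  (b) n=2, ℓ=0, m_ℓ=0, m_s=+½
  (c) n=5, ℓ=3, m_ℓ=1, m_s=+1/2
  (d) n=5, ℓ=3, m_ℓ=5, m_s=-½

(d)

(d) has |m_ℓ| = 5 > ℓ = 3, violating −ℓ ≤ m_ℓ ≤ ℓ.
The remaining sets (a), (b), (c) satisfy all four rules.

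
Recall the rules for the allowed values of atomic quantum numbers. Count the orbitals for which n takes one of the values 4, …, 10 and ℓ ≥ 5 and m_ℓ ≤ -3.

Work shell by shell — for each n, count the (ℓ, m_ℓ) pairs that satisfy ℓ ≥ 5 and m_ℓ ≤ -3:
n=6 → 3; n=7 → 7; n=8 → 12; n=9 → 18; n=10 → 25.
Total orbitals: 3 + 7 + 12 + 18 + 25 = 65.

65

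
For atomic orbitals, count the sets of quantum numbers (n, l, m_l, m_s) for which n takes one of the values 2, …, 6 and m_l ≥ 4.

Treat each shell separately and count matching orbitals:
n=5 → 1; n=6 → 3.
Orbitals: 1 + 3 = 4. Including both spin states (m_s = ±1/2) gives 2 × 4 = 8 states.

8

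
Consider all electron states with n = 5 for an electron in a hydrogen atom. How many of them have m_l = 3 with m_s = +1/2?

For n = 5, l ranges over 0 … 4.
The (l, m_l) pairs meeting m_l = 3 give: l=3 → 1; l=4 → 1.
Orbitals: 1 + 1 = 2. With m_s fixed to a single value there is one state per orbital, giving 2 states.

2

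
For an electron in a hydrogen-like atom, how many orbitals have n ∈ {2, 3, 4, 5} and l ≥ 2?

For each n in the range, tally the orbitals obeying l ≥ 2:
n=3 → 5; n=4 → 12; n=5 → 21.
Total orbitals: 5 + 12 + 21 = 38.

38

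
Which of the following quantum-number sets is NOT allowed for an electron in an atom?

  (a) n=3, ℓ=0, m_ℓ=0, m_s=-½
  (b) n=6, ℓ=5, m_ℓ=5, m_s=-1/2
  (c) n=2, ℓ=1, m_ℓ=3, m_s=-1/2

(c) has |m_ℓ| = 3 > ℓ = 1, violating −ℓ ≤ m_ℓ ≤ ℓ.
The remaining sets (a), (b) satisfy all four rules.

(c)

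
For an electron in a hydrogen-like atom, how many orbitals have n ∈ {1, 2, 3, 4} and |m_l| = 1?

For each n in the range, tally the orbitals obeying |m_l| = 1:
n=2 → 2; n=3 → 4; n=4 → 6.
Total orbitals: 2 + 4 + 6 = 12.

12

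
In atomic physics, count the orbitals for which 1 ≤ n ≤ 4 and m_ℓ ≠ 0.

20

Count contributing orbitals for each principal shell:
n=2 → 2; n=3 → 6; n=4 → 12.
Total orbitals: 2 + 6 + 12 = 20.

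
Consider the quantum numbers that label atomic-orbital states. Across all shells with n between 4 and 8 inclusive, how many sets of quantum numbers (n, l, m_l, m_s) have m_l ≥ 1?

160

Per-shell orbital counts meeting the constraint:
n=4 → 6; n=5 → 10; n=6 → 15; n=7 → 21; n=8 → 28.
Orbitals: 6 + 10 + 15 + 21 + 28 = 80. Including both spin states (m_s = ±1/2) gives 2 × 80 = 160 states.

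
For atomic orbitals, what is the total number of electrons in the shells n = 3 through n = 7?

Shell n has n² orbitals: 3²=9 + 4²=16 + 5²=25 + 6²=36 + 7²=49 = 135 orbitals.
Two spin states per orbital: 2 × 135 = 270 electrons.

270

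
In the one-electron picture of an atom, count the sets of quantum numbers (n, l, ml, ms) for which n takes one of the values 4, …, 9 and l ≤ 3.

Work shell by shell — for each n, count the (l, ml) pairs that satisfy l ≤ 3:
n=4 → 16; n=5 → 16; n=6 → 16; n=7 → 16; n=8 → 16; n=9 → 16.
Orbitals: 16 + 16 + 16 + 16 + 16 + 16 = 96. Including both spin states (ms = ±1/2) gives 2 × 96 = 192 states.

192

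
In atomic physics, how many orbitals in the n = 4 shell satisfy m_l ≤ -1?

6

For n = 4, l ranges over 0 … 3.
Per l-value: l=1 → 1; l=2 → 2; l=3 → 3.
Total orbitals: 1 + 2 + 3 = 6.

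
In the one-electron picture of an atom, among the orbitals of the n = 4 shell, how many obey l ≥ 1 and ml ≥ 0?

9

Contributions: l=1 → 2; l=2 → 3; l=3 → 4.
Total orbitals: 2 + 3 + 4 = 9.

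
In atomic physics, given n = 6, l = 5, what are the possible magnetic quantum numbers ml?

-5, -4, -3, -2, -1, 0, 1, 2, 3, 4, 5

ml takes every integer from −l to +l. With l = 5 that gives the 11 values -5, -4, -3, -2, -1, 0, 1, 2, 3, 4, 5.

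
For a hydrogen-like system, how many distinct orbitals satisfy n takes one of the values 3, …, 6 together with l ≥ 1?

Go shell by shell, enumerating (l, m_l) with l ≥ 1:
n=3 → 8; n=4 → 15; n=5 → 24; n=6 → 35.
Total orbitals: 8 + 15 + 24 + 35 = 82.

82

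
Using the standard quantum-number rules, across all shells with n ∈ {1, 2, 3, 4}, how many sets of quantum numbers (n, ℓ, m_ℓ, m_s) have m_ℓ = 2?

Go shell by shell, enumerating (ℓ, m_ℓ) with m_ℓ = 2:
n=3 → 1; n=4 → 2.
Orbitals: 1 + 2 = 3. Including both spin states (m_s = ±1/2) gives 2 × 3 = 6 states.

6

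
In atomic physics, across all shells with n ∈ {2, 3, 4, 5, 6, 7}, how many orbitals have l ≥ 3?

90

Treat each shell separately and count matching orbitals:
n=4 → 7; n=5 → 16; n=6 → 27; n=7 → 40.
Total orbitals: 7 + 16 + 27 + 40 = 90.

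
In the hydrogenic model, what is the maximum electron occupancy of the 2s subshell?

2

A subshell with l = 0 has 2l+1 = 1 orbital, each holding 2 electrons (spin ±1/2), so 1 × 2 = 2.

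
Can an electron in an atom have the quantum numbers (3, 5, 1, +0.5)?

The orbital quantum number must satisfy 0 ≤ l ≤ n−1. With n = 3 the allowed l values are 0, 1, 2, so l = 5 is out of range.

Invalid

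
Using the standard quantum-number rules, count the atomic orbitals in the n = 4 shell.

The n = 4 shell contains n² = 4² = 16 orbitals.

16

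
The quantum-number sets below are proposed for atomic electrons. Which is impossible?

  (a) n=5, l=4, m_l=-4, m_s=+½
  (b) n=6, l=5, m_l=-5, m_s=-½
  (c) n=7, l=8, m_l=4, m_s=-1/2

(c)

(c) has l = 8 ≥ n = 7, violating 0 ≤ l ≤ n−1.
The remaining sets (a), (b) satisfy all four rules.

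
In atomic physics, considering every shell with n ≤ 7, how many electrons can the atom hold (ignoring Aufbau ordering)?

Total orbitals = 1² + 2² + 3² + 4² + 5² + 6² + 7² = 140. Doubling for spin gives 280 electrons.

280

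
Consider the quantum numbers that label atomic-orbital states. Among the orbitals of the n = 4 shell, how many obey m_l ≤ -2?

Per l-value: l=2 → 1; l=3 → 2.
Total orbitals: 1 + 2 = 3.

3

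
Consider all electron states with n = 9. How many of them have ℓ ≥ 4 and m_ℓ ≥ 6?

12

Per ℓ-value: ℓ=6 → 1; ℓ=7 → 2; ℓ=8 → 3.
Orbitals: 1 + 2 + 3 = 6. Each orbital carries two spin states, so 6 × 2 = 12 states.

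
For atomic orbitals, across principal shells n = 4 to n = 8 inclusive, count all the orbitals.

190

Shell n has n² orbitals: 4²=16 + 5²=25 + 6²=36 + 7²=49 + 8²=64 = 190 orbitals.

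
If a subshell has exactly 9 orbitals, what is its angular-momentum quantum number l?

l = 4

2l+1 = 9 gives l = 4.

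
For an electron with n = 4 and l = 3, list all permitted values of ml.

ml takes every integer from −l to +l. With l = 3 that gives the 7 values -3, -2, -1, 0, 1, 2, 3.

-3, -2, -1, 0, 1, 2, 3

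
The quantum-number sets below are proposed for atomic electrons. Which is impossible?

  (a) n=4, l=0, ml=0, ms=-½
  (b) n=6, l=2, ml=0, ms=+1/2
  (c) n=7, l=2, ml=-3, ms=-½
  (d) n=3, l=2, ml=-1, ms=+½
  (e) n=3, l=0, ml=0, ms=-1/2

(c)

(c) has |ml| = 3 > l = 2, violating −l ≤ ml ≤ l.
The remaining sets (a), (b), (d), (e) satisfy all four rules.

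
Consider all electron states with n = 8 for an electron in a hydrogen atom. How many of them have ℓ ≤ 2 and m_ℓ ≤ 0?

12

Per ℓ-value: ℓ=0 → 1; ℓ=1 → 2; ℓ=2 → 3.
Orbitals: 1 + 2 + 3 = 6. Each orbital carries two spin states, so 6 × 2 = 12 states.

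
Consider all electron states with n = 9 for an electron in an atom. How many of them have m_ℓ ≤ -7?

6

Go through ℓ = 0, …, 8 (the values permitted for n = 9).
Orbitals with m_ℓ ≤ -7, by ℓ: ℓ=7 → 1; ℓ=8 → 2.
Orbitals: 1 + 2 = 3. Each orbital carries two spin states, so 3 × 2 = 6 states.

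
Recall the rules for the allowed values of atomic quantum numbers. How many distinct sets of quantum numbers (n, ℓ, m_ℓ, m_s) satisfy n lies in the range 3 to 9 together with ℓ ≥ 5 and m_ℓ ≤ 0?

140

For each n in the range, tally the orbitals obeying ℓ ≥ 5 and m_ℓ ≤ 0:
n=6 → 6; n=7 → 13; n=8 → 21; n=9 → 30.
Orbitals: 6 + 13 + 21 + 30 = 70. Including both spin states (m_s = ±1/2) gives 2 × 70 = 140 states.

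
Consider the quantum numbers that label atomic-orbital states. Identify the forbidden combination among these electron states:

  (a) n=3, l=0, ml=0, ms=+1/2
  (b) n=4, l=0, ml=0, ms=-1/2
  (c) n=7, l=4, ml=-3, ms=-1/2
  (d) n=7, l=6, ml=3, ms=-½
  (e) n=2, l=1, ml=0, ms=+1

(e)

(e) has ms = +1, but an electron's spin must be ±1/2.
The remaining sets (a), (b), (c), (d) satisfy all four rules.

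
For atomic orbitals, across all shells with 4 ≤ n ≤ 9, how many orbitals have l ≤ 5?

185

Treat each shell separately and count matching orbitals:
n=4 → 16; n=5 → 25; n=6 → 36; n=7 → 36; n=8 → 36; n=9 → 36.
Total orbitals: 16 + 25 + 36 + 36 + 36 + 36 = 185.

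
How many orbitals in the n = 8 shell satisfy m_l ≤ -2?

21

For n = 8, l ranges over 0 … 7.
Contributions: l=2 → 1; l=3 → 2; l=4 → 3; l=5 → 4; l=6 → 5; l=7 → 6.
Total orbitals: 1 + 2 + 3 + 4 + 5 + 6 = 21.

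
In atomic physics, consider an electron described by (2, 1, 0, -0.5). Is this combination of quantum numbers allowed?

n = 2 is a positive integer. l = 1 satisfies 0 ≤ l ≤ n−1 = 1. m_l = 0 lies in the range −l … +l (here −1 … 1). m_s = -1/2 is one of ±1/2.
All four constraints are satisfied.

Yes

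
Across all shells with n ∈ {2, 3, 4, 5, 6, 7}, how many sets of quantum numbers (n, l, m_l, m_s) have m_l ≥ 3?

40

Work shell by shell — for each n, count the (l, m_l) pairs that satisfy m_l ≥ 3:
n=4 → 1; n=5 → 3; n=6 → 6; n=7 → 10.
Orbitals: 1 + 3 + 6 + 10 = 20. Including both spin states (m_s = ±1/2) gives 2 × 20 = 40 states.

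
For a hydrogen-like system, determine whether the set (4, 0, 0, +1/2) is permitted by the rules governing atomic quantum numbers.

Yes

n = 4 is a positive integer. l = 0 satisfies 0 ≤ l ≤ n−1 = 3. ml = 0 lies in the range −l … +l (here 0). ms = +1/2 is one of ±1/2.
All four constraints are satisfied.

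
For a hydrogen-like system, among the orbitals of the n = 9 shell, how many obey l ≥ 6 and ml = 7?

2

For n = 9, l ranges over 0 … 8.
The (l, ml) pairs meeting l ≥ 6 and ml = 7 give: l=7 → 1; l=8 → 1.
Total orbitals: 1 + 1 = 2.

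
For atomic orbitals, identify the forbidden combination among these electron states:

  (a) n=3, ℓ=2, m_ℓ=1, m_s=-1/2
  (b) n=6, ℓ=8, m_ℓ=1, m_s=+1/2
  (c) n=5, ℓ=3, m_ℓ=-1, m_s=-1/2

(b) has ℓ = 8 ≥ n = 6, violating 0 ≤ ℓ ≤ n−1.
The remaining sets (a), (c) satisfy all four rules.

(b)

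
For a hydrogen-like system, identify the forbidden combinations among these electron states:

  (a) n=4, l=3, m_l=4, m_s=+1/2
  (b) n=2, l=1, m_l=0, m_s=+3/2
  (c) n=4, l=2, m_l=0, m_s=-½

(a) has |m_l| = 4 > l = 3, violating −l ≤ m_l ≤ l.
(b) has m_s = +3/2, but an electron's spin must be ±1/2.
The remaining set (c) satisfies all four rules.

(a) and (b)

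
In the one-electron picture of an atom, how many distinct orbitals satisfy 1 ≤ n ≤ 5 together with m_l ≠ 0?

40

Count contributing orbitals for each principal shell:
n=2 → 2; n=3 → 6; n=4 → 12; n=5 → 20.
Total orbitals: 2 + 6 + 12 + 20 = 40.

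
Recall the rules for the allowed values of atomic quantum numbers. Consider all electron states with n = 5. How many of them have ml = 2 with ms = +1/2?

3

The n = 5 shell has l = 0 through 4; check each.
Per l-value: l=2 → 1; l=3 → 1; l=4 → 1.
Orbitals: 1 + 1 + 1 = 3. With ms fixed to a single value there is one state per orbital, giving 3 states.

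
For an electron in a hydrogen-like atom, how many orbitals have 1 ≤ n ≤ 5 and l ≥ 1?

50

Per-shell orbital counts meeting the constraint:
n=2 → 3; n=3 → 8; n=4 → 15; n=5 → 24.
Total orbitals: 3 + 8 + 15 + 24 = 50.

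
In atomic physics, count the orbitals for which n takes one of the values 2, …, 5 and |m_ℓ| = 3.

For each n in the range, tally the orbitals obeying |m_ℓ| = 3:
n=4 → 2; n=5 → 4.
Total orbitals: 2 + 4 = 6.

6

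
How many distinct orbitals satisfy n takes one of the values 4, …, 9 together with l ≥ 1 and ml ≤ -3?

Work shell by shell — for each n, count the (l, ml) pairs that satisfy l ≥ 1 and ml ≤ -3:
n=4 → 1; n=5 → 3; n=6 → 6; n=7 → 10; n=8 → 15; n=9 → 21.
Total orbitals: 1 + 3 + 6 + 10 + 15 + 21 = 56.

56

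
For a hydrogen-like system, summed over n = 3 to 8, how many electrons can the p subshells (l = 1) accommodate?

36

A p subshell (l = 1) exists for every n ≥ 2, so shells n = 3, 4, 5, 6, 7, 8 each contribute one — 6 subshells.
Since each p subshell holds 2(2·1+1) = 6 electrons, the total is 6 × 6 = 36.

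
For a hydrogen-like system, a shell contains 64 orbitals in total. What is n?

n² = 64 ⇒ n = 8.

n = 8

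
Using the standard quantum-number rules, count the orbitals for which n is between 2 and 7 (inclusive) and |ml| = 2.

30

Go shell by shell, enumerating (l, ml) with |ml| = 2:
n=3 → 2; n=4 → 4; n=5 → 6; n=6 → 8; n=7 → 10.
Total orbitals: 2 + 4 + 6 + 8 + 10 = 30.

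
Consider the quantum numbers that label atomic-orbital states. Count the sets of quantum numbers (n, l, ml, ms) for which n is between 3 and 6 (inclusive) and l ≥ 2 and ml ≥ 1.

60

Per-shell orbital counts meeting the constraint:
n=3 → 2; n=4 → 5; n=5 → 9; n=6 → 14.
Orbitals: 2 + 5 + 9 + 14 = 30. Including both spin states (ms = ±1/2) gives 2 × 30 = 60 states.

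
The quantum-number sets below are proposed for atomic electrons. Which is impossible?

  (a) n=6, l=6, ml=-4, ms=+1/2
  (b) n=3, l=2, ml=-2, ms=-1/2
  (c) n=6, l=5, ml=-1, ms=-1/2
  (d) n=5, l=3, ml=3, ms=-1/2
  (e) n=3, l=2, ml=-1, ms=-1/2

(a) has l = 6 ≥ n = 6, violating 0 ≤ l ≤ n−1.
The remaining sets (b), (c), (d), (e) satisfy all four rules.

(a)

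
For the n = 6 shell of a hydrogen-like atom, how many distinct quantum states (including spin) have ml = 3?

The n = 6 shell has l = 0 through 5; check each.
Orbitals with ml = 3, by l: l=3 → 1; l=4 → 1; l=5 → 1.
Orbitals: 1 + 1 + 1 = 3. Each orbital carries two spin states, so 3 × 2 = 6 states.

6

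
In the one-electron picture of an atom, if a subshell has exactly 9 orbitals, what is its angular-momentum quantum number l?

l = 4 (g)

2l+1 = 9 gives l = 4.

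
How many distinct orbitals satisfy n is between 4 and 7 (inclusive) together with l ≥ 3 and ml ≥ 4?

10

For each n in the range, tally the orbitals obeying l ≥ 3 and ml ≥ 4:
n=5 → 1; n=6 → 3; n=7 → 6.
Total orbitals: 1 + 3 + 6 = 10.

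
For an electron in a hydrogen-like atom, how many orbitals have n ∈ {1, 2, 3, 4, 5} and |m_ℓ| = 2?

12

Go shell by shell, enumerating (ℓ, m_ℓ) with |m_ℓ| = 2:
n=3 → 2; n=4 → 4; n=5 → 6.
Total orbitals: 2 + 4 + 6 = 12.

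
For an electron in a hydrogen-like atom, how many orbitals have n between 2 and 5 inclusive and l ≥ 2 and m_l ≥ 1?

Count contributing orbitals for each principal shell:
n=3 → 2; n=4 → 5; n=5 → 9.
Total orbitals: 2 + 5 + 9 = 16.

16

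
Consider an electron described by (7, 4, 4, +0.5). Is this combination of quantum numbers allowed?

n = 7 is a positive integer. l = 4 satisfies 0 ≤ l ≤ n−1 = 6. ml = 4 lies in the range −l … +l (here −4 … 4). ms = +1/2 is one of ±1/2.
All four constraints are satisfied.

Valid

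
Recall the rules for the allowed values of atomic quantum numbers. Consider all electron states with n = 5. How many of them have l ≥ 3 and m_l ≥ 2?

Orbitals with l ≥ 3 and m_l ≥ 2, by l: l=3 → 2; l=4 → 3.
Orbitals: 2 + 3 = 5. Each orbital carries two spin states, so 5 × 2 = 10 states.

10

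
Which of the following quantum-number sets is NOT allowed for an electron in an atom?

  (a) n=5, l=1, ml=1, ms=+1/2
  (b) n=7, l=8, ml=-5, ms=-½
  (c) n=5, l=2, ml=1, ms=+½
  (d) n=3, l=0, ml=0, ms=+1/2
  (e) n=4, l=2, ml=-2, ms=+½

(b)

(b) has l = 8 ≥ n = 7, violating 0 ≤ l ≤ n−1.
The remaining sets (a), (c), (d), (e) satisfy all four rules.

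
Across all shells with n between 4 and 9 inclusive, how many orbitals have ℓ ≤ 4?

141

Treat each shell separately and count matching orbitals:
n=4 → 16; n=5 → 25; n=6 → 25; n=7 → 25; n=8 → 25; n=9 → 25.
Total orbitals: 16 + 25 + 25 + 25 + 25 + 25 = 141.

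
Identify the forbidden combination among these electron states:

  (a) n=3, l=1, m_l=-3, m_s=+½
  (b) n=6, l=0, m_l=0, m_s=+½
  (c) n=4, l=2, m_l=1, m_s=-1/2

(a)

(a) has |m_l| = 3 > l = 1, violating −l ≤ m_l ≤ l.
The remaining sets (b), (c) satisfy all four rules.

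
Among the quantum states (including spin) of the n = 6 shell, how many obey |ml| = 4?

8

Go through l = 0, …, 5 (the values permitted for n = 6).
Contributions: l=4 → 2; l=5 → 2.
Orbitals: 2 + 2 = 4. Each orbital carries two spin states, so 4 × 2 = 8 states.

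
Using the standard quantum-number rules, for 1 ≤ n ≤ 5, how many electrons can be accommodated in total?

110

Total orbitals = 1² + 2² + 3² + 4² + 5² = 55. Doubling for spin gives 110 electrons.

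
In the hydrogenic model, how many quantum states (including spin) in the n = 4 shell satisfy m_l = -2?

Go through l = 0, …, 3 (the values permitted for n = 4).
Per l-value: l=2 → 1; l=3 → 1.
Orbitals: 1 + 1 = 2. Each orbital carries two spin states, so 2 × 2 = 4 states.

4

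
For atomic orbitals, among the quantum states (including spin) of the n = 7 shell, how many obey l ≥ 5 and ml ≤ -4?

For n = 7, l ranges over 0 … 6.
The (l, ml) pairs meeting l ≥ 5 and ml ≤ -4 give: l=5 → 2; l=6 → 3.
Orbitals: 2 + 3 = 5. Each orbital carries two spin states, so 5 × 2 = 10 states.

10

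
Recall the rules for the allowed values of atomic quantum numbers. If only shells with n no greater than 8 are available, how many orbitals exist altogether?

Total orbitals = 1² + 2² + 3² + 4² + 5² + 6² + 7² + 8² = 204.

204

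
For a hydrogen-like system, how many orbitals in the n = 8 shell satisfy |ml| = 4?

Go through l = 0, …, 7 (the values permitted for n = 8).
Contributions: l=4 → 2; l=5 → 2; l=6 → 2; l=7 → 2.
Total orbitals: 2 + 2 + 2 + 2 = 8.

8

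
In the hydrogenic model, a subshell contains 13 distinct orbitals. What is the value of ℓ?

2ℓ+1 = 13 gives ℓ = 6.

ℓ = 6 (i)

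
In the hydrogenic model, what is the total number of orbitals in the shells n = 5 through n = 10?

Shell n has n² orbitals: 5²=25 + 6²=36 + 7²=49 + 8²=64 + 9²=81 + 10²=100 = 355 orbitals.

355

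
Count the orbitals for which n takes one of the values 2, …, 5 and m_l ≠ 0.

Go shell by shell, enumerating (l, m_l) with m_l ≠ 0:
n=2 → 2; n=3 → 6; n=4 → 12; n=5 → 20.
Total orbitals: 2 + 6 + 12 + 20 = 40.

40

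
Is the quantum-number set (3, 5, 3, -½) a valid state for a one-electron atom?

The orbital quantum number must satisfy 0 ≤ ℓ ≤ n−1. With n = 3 the allowed ℓ values are 0, 1, 2, so ℓ = 5 is out of range.

Invalid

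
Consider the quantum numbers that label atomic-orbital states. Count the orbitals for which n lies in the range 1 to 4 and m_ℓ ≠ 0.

Per-shell orbital counts meeting the constraint:
n=2 → 2; n=3 → 6; n=4 → 12.
Total orbitals: 2 + 6 + 12 = 20.

20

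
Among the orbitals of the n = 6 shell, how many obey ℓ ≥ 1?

The n = 6 shell has ℓ = 0 through 5; check each.
Contributions: ℓ=1 → 3; ℓ=2 → 5; ℓ=3 → 7; ℓ=4 → 9; ℓ=5 → 11.
Total orbitals: 3 + 5 + 7 + 9 + 11 = 35.

35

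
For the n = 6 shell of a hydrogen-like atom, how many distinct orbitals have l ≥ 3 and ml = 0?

The (l, ml) pairs meeting l ≥ 3 and ml = 0 give: l=3 → 1; l=4 → 1; l=5 → 1.
Total orbitals: 1 + 1 + 1 = 3.

3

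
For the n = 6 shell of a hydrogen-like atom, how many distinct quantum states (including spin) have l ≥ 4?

The n = 6 shell has l = 0 through 5; check each.
Orbitals with l ≥ 4, by l: l=4 → 9; l=5 → 11.
Orbitals: 9 + 11 = 20. Each orbital carries two spin states, so 20 × 2 = 40 states.

40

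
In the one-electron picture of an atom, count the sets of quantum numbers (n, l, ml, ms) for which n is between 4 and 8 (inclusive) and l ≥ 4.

Treat each shell separately and count matching orbitals:
n=5 → 9; n=6 → 20; n=7 → 33; n=8 → 48.
Orbitals: 9 + 20 + 33 + 48 = 110. Including both spin states (ms = ±1/2) gives 2 × 110 = 220 states.

220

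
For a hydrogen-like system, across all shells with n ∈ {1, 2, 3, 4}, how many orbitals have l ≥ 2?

Go shell by shell, enumerating (l, m_l) with l ≥ 2:
n=3 → 5; n=4 → 12.
Total orbitals: 5 + 12 = 17.

17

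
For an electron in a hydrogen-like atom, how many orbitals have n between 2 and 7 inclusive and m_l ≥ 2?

35

Treat each shell separately and count matching orbitals:
n=3 → 1; n=4 → 3; n=5 → 6; n=6 → 10; n=7 → 15.
Total orbitals: 1 + 3 + 6 + 10 + 15 = 35.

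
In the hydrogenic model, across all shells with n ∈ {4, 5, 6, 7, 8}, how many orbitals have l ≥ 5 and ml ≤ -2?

Work shell by shell — for each n, count the (l, ml) pairs that satisfy l ≥ 5 and ml ≤ -2:
n=6 → 4; n=7 → 9; n=8 → 15.
Total orbitals: 4 + 9 + 15 = 28.

28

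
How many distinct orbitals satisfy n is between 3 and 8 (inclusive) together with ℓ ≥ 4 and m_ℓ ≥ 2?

40

Per-shell orbital counts meeting the constraint:
n=5 → 3; n=6 → 7; n=7 → 12; n=8 → 18.
Total orbitals: 3 + 7 + 12 + 18 = 40.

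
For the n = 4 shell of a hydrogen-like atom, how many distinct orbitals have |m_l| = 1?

6

With n = 4 the allowed l are 0, 1, …, 3.
The (l, m_l) pairs meeting |m_l| = 1 give: l=1 → 2; l=2 → 2; l=3 → 2.
Total orbitals: 2 + 2 + 2 = 6.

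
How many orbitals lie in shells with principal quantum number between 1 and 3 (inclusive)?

Shell n has n² orbitals: 1²=1 + 2²=4 + 3²=9 = 14 orbitals.

14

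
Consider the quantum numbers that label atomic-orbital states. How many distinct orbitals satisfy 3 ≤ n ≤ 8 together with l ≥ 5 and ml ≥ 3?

Count contributing orbitals for each principal shell:
n=6 → 3; n=7 → 7; n=8 → 12.
Total orbitals: 3 + 7 + 12 = 22.

22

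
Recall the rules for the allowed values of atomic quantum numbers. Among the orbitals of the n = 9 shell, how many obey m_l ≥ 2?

Go through l = 0, …, 8 (the values permitted for n = 9).
The (l, m_l) pairs meeting m_l ≥ 2 give: l=2 → 1; l=3 → 2; l=4 → 3; l=5 → 4; l=6 → 5; l=7 → 6; l=8 → 7.
Total orbitals: 1 + 2 + 3 + 4 + 5 + 6 + 7 = 28.

28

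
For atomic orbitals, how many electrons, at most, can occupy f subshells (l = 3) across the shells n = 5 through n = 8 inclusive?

56

An f subshell (l = 3) exists for every n ≥ 4, so shells n = 5, 6, 7, 8 each contribute one — 4 subshells.
Since each f subshell holds 2(2·3+1) = 14 electrons, the total is 4 × 14 = 56.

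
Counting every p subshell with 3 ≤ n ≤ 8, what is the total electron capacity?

A p subshell (l = 1) exists for every n ≥ 2, so shells n = 3, 4, 5, 6, 7, 8 each contribute one — 6 subshells.
Since each p subshell holds 2(2·1+1) = 6 electrons, the total is 6 × 6 = 36.

36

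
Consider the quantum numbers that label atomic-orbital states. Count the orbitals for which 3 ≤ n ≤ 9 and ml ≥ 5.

Work shell by shell — for each n, count the (l, ml) pairs that satisfy ml ≥ 5:
n=6 → 1; n=7 → 3; n=8 → 6; n=9 → 10.
Total orbitals: 1 + 3 + 6 + 10 = 20.

20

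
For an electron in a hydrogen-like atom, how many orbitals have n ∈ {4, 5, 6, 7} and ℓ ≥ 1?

For each n in the range, tally the orbitals obeying ℓ ≥ 1:
n=4 → 15; n=5 → 24; n=6 → 35; n=7 → 48.
Total orbitals: 15 + 24 + 35 + 48 = 122.

122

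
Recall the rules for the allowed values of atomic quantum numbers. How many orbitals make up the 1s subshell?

A subshell has 2l+1 orbitals; with l = 0, that's 1.

1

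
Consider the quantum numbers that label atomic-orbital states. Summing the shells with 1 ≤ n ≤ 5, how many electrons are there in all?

110

Shell n has n² orbitals: 1²=1 + 2²=4 + 3²=9 + 4²=16 + 5²=25 = 55 orbitals.
Two spin states per orbital: 2 × 55 = 110 electrons.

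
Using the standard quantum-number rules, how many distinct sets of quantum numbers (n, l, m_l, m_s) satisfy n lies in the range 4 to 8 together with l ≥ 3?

Per-shell orbital counts meeting the constraint:
n=4 → 7; n=5 → 16; n=6 → 27; n=7 → 40; n=8 → 55.
Orbitals: 7 + 16 + 27 + 40 + 55 = 145. Including both spin states (m_s = ±1/2) gives 2 × 145 = 290 states.

290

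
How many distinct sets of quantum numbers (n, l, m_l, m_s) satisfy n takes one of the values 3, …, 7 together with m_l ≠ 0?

Go shell by shell, enumerating (l, m_l) with m_l ≠ 0:
n=3 → 6; n=4 → 12; n=5 → 20; n=6 → 30; n=7 → 42.
Orbitals: 6 + 12 + 20 + 30 + 42 = 110. Including both spin states (m_s = ±1/2) gives 2 × 110 = 220 states.

220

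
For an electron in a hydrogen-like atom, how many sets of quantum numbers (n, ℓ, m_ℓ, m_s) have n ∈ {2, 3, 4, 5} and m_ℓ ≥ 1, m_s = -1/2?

Per-shell orbital counts meeting the constraint:
n=2 → 1; n=3 → 3; n=4 → 6; n=5 → 10.
Orbitals: 1 + 3 + 6 + 10 = 20. With m_s fixed to -1/2 there is one state per orbital, so 20 states.

20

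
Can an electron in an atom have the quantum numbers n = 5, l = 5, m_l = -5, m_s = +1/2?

The orbital quantum number must satisfy 0 ≤ l ≤ n−1. With n = 5 the allowed l values are 0, 1, 2, 3, 4, so l = 5 is out of range.

No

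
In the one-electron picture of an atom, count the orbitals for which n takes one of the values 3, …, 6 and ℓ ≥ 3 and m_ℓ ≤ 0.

Per-shell orbital counts meeting the constraint:
n=4 → 4; n=5 → 9; n=6 → 15.
Total orbitals: 4 + 9 + 15 = 28.

28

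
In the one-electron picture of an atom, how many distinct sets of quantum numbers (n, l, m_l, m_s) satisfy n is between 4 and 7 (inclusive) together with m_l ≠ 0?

Per-shell orbital counts meeting the constraint:
n=4 → 12; n=5 → 20; n=6 → 30; n=7 → 42.
Orbitals: 12 + 20 + 30 + 42 = 104. Including both spin states (m_s = ±1/2) gives 2 × 104 = 208 states.

208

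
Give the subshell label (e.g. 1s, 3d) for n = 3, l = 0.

3s

l = 0 corresponds to the letter 's', so the subshell is 3s.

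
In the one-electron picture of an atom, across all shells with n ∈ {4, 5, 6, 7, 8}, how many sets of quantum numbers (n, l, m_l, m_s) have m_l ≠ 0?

Work shell by shell — for each n, count the (l, m_l) pairs that satisfy m_l ≠ 0:
n=4 → 12; n=5 → 20; n=6 → 30; n=7 → 42; n=8 → 56.
Orbitals: 12 + 20 + 30 + 42 + 56 = 160. Including both spin states (m_s = ±1/2) gives 2 × 160 = 320 states.

320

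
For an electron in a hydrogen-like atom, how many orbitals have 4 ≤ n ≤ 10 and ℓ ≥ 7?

Count contributing orbitals for each principal shell:
n=8 → 15; n=9 → 32; n=10 → 51.
Total orbitals: 15 + 32 + 51 = 98.

98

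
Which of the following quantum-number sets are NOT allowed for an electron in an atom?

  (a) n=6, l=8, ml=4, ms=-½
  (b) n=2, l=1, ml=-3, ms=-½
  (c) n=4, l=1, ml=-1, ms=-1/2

(a) and (b)

(a) has l = 8 ≥ n = 6, violating 0 ≤ l ≤ n−1.
(b) has |ml| = 3 > l = 1, violating −l ≤ ml ≤ l.
The remaining set (c) satisfies all four rules.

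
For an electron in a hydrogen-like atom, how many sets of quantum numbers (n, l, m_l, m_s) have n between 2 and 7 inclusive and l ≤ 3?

For each n in the range, tally the orbitals obeying l ≤ 3:
n=2 → 4; n=3 → 9; n=4 → 16; n=5 → 16; n=6 → 16; n=7 → 16.
Orbitals: 4 + 9 + 16 + 16 + 16 + 16 = 77. Including both spin states (m_s = ±1/2) gives 2 × 77 = 154 states.

154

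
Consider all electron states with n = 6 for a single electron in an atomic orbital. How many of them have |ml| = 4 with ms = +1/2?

4

Contributions: l=4 → 2; l=5 → 2.
Orbitals: 2 + 2 = 4. With ms fixed to a single value there is one state per orbital, giving 4 states.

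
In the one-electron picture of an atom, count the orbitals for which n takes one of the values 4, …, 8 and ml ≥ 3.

Treat each shell separately and count matching orbitals:
n=4 → 1; n=5 → 3; n=6 → 6; n=7 → 10; n=8 → 15.
Total orbitals: 1 + 3 + 6 + 10 + 15 = 35.

35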